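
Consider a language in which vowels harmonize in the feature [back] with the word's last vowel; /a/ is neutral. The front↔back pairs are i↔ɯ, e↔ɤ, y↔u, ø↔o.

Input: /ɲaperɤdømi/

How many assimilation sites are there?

/ɤ/ harmonizes with /i/ ([-back]) → [e]
1 segment changes.

1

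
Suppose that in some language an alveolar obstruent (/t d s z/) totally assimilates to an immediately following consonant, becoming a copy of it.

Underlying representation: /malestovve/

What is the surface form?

/s/ before /t/ → [t] (total assimilation)

[malettovve]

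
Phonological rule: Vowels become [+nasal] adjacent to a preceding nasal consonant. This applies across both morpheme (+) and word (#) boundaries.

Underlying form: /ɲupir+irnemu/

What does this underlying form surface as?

/u/ after nasal /ɲ/ → [ũ]
/e/ after nasal /n/ → [ẽ]
/u/ after nasal /m/ → [ũ]

[ɲũpir+irnẽmũ]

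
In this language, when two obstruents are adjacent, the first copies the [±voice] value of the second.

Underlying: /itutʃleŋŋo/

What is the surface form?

[itutʃleŋŋo]

no segment meets the rule's conditions; no change.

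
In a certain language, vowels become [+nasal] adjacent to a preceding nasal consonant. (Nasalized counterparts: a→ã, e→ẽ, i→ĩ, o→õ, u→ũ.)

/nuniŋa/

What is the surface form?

[nũnĩŋã]

/u/ after nasal /n/ → [ũ]
/i/ after nasal /n/ → [ĩ]
/a/ after nasal /ŋ/ → [ã]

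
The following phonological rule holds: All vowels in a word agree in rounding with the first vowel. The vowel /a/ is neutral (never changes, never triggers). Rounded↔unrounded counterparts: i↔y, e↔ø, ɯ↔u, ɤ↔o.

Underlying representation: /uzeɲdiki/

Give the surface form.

[uzøɲdyky]

/e/ harmonizes with /u/ ([+round]) → [ø]
/i/ harmonizes with /u/ ([+round]) → [y]
/i/ harmonizes with /u/ ([+round]) → [y]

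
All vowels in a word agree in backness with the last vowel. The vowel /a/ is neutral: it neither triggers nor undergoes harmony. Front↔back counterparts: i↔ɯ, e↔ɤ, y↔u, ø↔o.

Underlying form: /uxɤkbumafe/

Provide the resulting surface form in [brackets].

[yxekbymafe]

/u/ harmonizes with /e/ ([-back]) → [y]
/ɤ/ harmonizes with /e/ ([-back]) → [e]
/u/ harmonizes with /e/ ([-back]) → [y]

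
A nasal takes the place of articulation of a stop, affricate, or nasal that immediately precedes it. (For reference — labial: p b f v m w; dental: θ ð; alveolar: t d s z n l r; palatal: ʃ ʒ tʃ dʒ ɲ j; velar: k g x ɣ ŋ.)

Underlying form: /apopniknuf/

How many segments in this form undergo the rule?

/n/ after /p/ (labial) → [m]
/n/ after /k/ (velar) → [ŋ]
2 segments change.

2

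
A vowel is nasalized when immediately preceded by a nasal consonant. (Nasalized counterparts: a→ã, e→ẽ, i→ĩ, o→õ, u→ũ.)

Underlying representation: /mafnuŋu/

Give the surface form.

[mãfnũŋũ]

/a/ after nasal /m/ → [ã]
/u/ after nasal /n/ → [ũ]
/u/ after nasal /ŋ/ → [ũ]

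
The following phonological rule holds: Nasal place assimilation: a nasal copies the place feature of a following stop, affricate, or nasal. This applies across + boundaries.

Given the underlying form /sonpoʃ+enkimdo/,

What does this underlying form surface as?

/n/ before /p/ (labial) → [m]
/n/ before /k/ (velar) → [ŋ]
/m/ before /d/ (alveolar) → [n]

[sompoʃ+eŋkindo]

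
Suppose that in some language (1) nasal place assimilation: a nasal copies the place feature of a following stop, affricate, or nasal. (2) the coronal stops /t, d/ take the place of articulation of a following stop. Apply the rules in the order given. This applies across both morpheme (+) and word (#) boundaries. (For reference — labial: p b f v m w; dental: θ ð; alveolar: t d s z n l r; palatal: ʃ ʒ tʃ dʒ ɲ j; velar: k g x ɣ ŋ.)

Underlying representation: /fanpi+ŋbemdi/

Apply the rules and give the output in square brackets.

Rule 1: /n/ before /p/ (labial) → [m]
Rule 1: /ŋ/ before /b/ (labial) → [m]
Rule 1: /m/ before /d/ (alveolar) → [n]
After rule 1: fampi+mbendi
Rule 2: no segment meets the rule's conditions; no change.

[fampi+mbendi]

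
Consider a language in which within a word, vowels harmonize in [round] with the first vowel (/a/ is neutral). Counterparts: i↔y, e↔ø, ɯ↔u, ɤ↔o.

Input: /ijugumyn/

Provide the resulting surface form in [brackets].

/u/ harmonizes with /i/ ([-round]) → [ɯ]
/u/ harmonizes with /i/ ([-round]) → [ɯ]
/y/ harmonizes with /i/ ([-round]) → [i]

[ijɯgɯmin]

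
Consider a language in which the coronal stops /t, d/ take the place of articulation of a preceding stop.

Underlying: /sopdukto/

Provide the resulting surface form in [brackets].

[sopbukko]

/d/ after /p/ (labial) → [b]
/t/ after /k/ (velar) → [k]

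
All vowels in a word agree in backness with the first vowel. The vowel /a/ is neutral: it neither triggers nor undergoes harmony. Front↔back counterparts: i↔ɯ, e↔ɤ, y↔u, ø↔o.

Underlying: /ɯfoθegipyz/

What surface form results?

/e/ harmonizes with /ɯ/ ([+back]) → [ɤ]
/i/ harmonizes with /ɯ/ ([+back]) → [ɯ]
/y/ harmonizes with /ɯ/ ([+back]) → [u]

[ɯfoθɤgɯpuz]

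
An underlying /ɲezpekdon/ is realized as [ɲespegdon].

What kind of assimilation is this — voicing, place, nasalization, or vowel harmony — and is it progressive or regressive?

/z/→[s] /k/→[g].
Each target copies a feature from the following segment, so the direction is regressive.

voicing assimilation, regressive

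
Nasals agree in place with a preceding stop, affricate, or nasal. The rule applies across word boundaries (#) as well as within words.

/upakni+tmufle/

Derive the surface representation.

/n/ after /k/ (velar) → [ŋ]
/m/ after /t/ (alveolar) → [n]

[upakŋi+tnufle]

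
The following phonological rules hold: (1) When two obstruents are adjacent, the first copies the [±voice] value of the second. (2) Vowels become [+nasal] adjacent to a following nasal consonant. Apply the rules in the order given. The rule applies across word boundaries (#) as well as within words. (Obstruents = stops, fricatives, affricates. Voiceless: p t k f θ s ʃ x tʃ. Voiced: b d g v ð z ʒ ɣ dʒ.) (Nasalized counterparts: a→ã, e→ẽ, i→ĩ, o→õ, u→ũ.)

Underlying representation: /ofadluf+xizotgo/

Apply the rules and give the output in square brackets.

[ofadluf+xizodgo]

Rule 1: /t/ before /g/ (voiced) → [d]
After rule 1: ofadluf+xizodgo
Rule 2: no segment meets the rule's conditions; no change.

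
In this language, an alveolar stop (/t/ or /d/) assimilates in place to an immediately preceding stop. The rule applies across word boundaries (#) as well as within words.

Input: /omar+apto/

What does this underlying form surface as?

/t/ after /p/ (labial) → [p]

[omar+appo]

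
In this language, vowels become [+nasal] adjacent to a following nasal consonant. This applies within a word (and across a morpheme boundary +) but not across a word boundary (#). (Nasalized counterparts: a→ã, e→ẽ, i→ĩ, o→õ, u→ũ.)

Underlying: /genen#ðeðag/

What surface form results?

/e/ before nasal /n/ → [ẽ]
/e/ before nasal /n/ → [ẽ]

[gẽnẽn#ðeðag]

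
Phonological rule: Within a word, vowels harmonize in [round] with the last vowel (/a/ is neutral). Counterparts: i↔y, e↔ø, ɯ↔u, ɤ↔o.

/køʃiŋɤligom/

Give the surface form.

[køʃyŋolygom]

/i/ harmonizes with /o/ ([+round]) → [y]
/ɤ/ harmonizes with /o/ ([+round]) → [o]
/i/ harmonizes with /o/ ([+round]) → [y]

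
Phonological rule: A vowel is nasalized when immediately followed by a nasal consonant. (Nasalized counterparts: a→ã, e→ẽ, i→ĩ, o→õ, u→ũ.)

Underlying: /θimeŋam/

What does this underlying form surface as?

[θĩmẽŋãm]

/i/ before nasal /m/ → [ĩ]
/e/ before nasal /ŋ/ → [ẽ]
/a/ before nasal /m/ → [ã]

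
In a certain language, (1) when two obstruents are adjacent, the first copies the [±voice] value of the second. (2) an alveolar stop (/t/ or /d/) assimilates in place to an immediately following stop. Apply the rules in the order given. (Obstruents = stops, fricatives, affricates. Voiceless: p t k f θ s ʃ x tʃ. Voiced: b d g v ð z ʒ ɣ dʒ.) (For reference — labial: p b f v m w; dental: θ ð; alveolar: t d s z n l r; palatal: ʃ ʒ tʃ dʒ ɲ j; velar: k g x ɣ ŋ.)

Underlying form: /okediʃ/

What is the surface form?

[okediʃ]

Rule 1: no segment meets the rule's conditions; no change.
After rule 1: okediʃ
Rule 2: no segment meets the rule's conditions; no change.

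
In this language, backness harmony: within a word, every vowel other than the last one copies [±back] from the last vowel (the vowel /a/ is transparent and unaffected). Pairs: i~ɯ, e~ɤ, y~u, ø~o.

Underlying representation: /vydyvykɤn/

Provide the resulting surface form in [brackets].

[vuduvukɤn]

/y/ harmonizes with /ɤ/ ([+back]) → [u]
/y/ harmonizes with /ɤ/ ([+back]) → [u]
/y/ harmonizes with /ɤ/ ([+back]) → [u]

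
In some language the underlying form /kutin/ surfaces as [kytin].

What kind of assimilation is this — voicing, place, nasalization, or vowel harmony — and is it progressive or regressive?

vowel harmony, regressive

/u/→[y].
Vowels agree with the last vowel, so the harmony is regressive.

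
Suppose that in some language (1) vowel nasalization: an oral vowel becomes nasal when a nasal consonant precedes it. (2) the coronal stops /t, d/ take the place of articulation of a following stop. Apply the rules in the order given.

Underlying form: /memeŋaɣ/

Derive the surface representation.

Rule 1: /e/ after nasal /m/ → [ẽ]
Rule 1: /e/ after nasal /m/ → [ẽ]
Rule 1: /a/ after nasal /ŋ/ → [ã]
After rule 1: mẽmẽŋãɣ
Rule 2: no segment meets the rule's conditions; no change.

[mẽmẽŋãɣ]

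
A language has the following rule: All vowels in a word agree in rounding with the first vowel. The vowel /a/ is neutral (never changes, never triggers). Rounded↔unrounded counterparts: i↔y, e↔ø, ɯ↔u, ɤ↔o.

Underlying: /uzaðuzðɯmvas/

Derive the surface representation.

/ɯ/ harmonizes with /u/ ([+round]) → [u]

[uzaðuzðumvas]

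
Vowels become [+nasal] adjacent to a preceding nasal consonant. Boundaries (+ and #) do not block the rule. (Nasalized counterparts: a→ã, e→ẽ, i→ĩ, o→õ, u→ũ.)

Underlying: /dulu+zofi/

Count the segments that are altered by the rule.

0

No segment meets the rule's conditions.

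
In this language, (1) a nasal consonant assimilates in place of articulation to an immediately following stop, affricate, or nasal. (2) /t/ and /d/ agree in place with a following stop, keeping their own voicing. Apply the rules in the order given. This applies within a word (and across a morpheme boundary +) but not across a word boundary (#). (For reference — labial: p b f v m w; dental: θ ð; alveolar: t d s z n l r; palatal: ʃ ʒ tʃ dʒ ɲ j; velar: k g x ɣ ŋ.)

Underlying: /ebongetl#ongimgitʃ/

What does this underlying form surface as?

[eboŋgetl#oŋgiŋgitʃ]

Rule 1: /n/ before /g/ (velar) → [ŋ]
Rule 1: /n/ before /g/ (velar) → [ŋ]
Rule 1: /m/ before /g/ (velar) → [ŋ]
After rule 1: eboŋgetl#oŋgiŋgitʃ
Rule 2: no segment meets the rule's conditions; no change.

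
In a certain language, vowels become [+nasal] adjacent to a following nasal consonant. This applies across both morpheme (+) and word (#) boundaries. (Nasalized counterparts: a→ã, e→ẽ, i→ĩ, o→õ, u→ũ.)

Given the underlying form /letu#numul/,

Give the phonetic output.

/u/ before nasal /n/ → [ũ]
/u/ before nasal /m/ → [ũ]

[letũ#nũmul]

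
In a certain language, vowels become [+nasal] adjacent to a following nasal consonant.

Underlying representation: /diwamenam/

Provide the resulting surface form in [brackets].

[diwãmẽnãm]

/a/ before nasal /m/ → [ã]
/e/ before nasal /n/ → [ẽ]
/a/ before nasal /m/ → [ã]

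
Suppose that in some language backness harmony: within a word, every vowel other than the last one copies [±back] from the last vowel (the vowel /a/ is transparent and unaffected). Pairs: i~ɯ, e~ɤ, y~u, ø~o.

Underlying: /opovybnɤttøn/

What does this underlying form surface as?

[øpøvybnettøn]

/o/ harmonizes with /ø/ ([-back]) → [ø]
/o/ harmonizes with /ø/ ([-back]) → [ø]
/ɤ/ harmonizes with /ø/ ([-back]) → [e]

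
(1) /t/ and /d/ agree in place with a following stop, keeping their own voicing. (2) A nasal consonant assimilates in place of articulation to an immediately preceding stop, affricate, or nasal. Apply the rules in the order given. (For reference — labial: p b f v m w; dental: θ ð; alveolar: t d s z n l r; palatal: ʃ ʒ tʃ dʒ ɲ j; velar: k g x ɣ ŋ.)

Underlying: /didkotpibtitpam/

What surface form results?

[digkoppibtippam]

Rule 1: /d/ before /k/ (velar) → [g]
Rule 1: /t/ before /p/ (labial) → [p]
Rule 1: /t/ before /p/ (labial) → [p]
After rule 1: digkoppibtippam
Rule 2: no segment meets the rule's conditions; no change.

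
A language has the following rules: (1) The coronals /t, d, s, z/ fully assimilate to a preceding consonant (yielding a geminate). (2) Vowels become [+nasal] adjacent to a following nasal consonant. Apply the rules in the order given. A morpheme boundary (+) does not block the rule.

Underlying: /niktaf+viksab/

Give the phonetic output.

[nikkaf+vikkab]

Rule 1: /t/ after /k/ → [k] (total assimilation)
Rule 1: /s/ after /k/ → [k] (total assimilation)
After rule 1: nikkaf+vikkab
Rule 2: no segment meets the rule's conditions; no change.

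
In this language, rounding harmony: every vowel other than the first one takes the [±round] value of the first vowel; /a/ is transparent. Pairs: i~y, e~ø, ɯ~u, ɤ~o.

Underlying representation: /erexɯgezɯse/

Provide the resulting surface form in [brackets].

no segment meets the rule's conditions; no change.

[erexɯgezɯse]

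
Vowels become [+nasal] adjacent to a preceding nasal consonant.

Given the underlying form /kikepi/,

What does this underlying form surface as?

no segment meets the rule's conditions; no change.

[kikepi]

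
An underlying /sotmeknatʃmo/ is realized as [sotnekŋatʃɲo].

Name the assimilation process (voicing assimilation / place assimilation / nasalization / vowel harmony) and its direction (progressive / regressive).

place assimilation, progressive

/m/→[n] /n/→[ŋ] /m/→[ɲ].
Each target copies a feature from the preceding segment, so the direction is progressive.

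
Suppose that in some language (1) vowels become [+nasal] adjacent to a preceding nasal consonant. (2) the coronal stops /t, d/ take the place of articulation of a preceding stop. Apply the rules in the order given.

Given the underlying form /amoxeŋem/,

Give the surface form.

Rule 1: /o/ after nasal /m/ → [õ]
Rule 1: /e/ after nasal /ŋ/ → [ẽ]
After rule 1: amõxeŋẽm
Rule 2: no segment meets the rule's conditions; no change.

[amõxeŋẽm]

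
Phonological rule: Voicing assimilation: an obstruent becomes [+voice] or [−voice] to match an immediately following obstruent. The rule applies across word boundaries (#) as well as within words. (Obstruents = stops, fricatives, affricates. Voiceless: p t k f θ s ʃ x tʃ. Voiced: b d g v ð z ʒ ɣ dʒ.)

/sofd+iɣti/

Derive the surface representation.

[sovd+ixti]

/f/ before /d/ (voiced) → [v]
/ɣ/ before /t/ (voiceless) → [x]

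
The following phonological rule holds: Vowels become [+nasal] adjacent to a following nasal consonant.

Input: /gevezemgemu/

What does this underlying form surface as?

[gevezẽmgẽmu]

/e/ before nasal /m/ → [ẽ]
/e/ before nasal /m/ → [ẽ]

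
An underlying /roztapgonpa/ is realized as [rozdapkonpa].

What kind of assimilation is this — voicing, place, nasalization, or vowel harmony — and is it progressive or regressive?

/t/→[d] /g/→[k].
Each target copies a feature from the preceding segment, so the direction is progressive.

voicing assimilation, progressive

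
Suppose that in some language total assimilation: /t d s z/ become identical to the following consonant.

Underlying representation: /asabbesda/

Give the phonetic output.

[asabbedda]

/s/ before /d/ → [d] (total assimilation)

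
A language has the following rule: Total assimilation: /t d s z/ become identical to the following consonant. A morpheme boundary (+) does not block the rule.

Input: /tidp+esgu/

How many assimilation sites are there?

/d/ before /p/ → [p] (total assimilation)
/s/ before /g/ → [g] (total assimilation)
2 segments change.

2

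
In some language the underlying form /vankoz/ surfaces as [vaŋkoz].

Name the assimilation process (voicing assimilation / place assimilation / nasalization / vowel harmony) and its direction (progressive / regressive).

/n/→[ŋ].
Each target copies a feature from the following segment, so the direction is regressive.

place assimilation, regressive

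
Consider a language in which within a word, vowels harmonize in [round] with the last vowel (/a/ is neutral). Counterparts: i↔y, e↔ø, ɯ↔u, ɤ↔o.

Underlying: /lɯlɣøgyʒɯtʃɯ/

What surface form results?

/ø/ harmonizes with /ɯ/ ([-round]) → [e]
/y/ harmonizes with /ɯ/ ([-round]) → [i]

[lɯlɣegiʒɯtʃɯ]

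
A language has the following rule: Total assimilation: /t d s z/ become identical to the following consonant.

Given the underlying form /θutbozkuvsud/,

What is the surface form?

/t/ before /b/ → [b] (total assimilation)
/z/ before /k/ → [k] (total assimilation)

[θubbokkuvsud]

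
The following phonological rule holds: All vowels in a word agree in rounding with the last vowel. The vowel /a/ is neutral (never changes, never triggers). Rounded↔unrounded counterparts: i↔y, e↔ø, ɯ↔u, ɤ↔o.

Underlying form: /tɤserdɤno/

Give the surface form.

[tosørdono]

/ɤ/ harmonizes with /o/ ([+round]) → [o]
/e/ harmonizes with /o/ ([+round]) → [ø]
/ɤ/ harmonizes with /o/ ([+round]) → [o]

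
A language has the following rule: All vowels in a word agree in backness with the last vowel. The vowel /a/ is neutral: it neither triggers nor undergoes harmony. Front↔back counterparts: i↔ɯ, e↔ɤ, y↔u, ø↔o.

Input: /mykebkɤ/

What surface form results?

/y/ harmonizes with /ɤ/ ([+back]) → [u]
/e/ harmonizes with /ɤ/ ([+back]) → [ɤ]

[mukɤbkɤ]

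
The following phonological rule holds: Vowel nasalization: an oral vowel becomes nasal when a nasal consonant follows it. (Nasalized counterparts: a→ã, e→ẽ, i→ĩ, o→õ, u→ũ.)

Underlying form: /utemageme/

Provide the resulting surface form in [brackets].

[utẽmagẽme]

/e/ before nasal /m/ → [ẽ]
/e/ before nasal /m/ → [ẽ]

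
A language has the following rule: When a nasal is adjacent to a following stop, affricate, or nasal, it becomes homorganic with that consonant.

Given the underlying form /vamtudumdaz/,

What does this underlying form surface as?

/m/ before /t/ (alveolar) → [n]
/m/ before /d/ (alveolar) → [n]

[vantudundaz]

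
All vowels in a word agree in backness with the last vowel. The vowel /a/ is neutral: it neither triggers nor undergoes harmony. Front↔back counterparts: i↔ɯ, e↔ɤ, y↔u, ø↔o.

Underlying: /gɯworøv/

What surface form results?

[giwørøv]

/ɯ/ harmonizes with /ø/ ([-back]) → [i]
/o/ harmonizes with /ø/ ([-back]) → [ø]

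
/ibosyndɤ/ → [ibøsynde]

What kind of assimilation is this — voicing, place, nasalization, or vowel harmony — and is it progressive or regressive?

vowel harmony, progressive

/o/→[ø] /ɤ/→[e].
Vowels agree with the first vowel, so the harmony is progressive.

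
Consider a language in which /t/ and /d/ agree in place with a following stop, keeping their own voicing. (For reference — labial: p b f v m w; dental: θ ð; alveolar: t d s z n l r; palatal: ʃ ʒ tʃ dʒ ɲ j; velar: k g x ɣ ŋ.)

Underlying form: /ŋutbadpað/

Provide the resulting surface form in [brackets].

[ŋupbabpað]

/t/ before /b/ (labial) → [p]
/d/ before /p/ (labial) → [b]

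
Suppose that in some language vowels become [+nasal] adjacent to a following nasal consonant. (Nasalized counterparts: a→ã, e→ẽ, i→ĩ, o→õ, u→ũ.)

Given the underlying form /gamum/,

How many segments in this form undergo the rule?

/a/ before nasal /m/ → [ã]
/u/ before nasal /m/ → [ũ]
2 segments change.

2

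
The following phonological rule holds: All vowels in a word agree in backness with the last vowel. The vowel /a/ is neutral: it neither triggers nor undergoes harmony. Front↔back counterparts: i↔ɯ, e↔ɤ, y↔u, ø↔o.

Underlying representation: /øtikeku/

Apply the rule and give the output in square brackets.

/ø/ harmonizes with /u/ ([+back]) → [o]
/i/ harmonizes with /u/ ([+back]) → [ɯ]
/e/ harmonizes with /u/ ([+back]) → [ɤ]

[otɯkɤku]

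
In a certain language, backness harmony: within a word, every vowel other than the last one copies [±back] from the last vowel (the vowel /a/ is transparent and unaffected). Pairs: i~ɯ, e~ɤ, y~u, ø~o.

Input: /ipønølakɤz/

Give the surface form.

[ɯponolakɤz]

/i/ harmonizes with /ɤ/ ([+back]) → [ɯ]
/ø/ harmonizes with /ɤ/ ([+back]) → [o]
/ø/ harmonizes with /ɤ/ ([+back]) → [o]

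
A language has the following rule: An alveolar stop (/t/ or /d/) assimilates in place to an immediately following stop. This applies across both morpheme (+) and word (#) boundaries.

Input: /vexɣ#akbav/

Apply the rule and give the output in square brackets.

no segment meets the rule's conditions; no change.

[vexɣ#akbav]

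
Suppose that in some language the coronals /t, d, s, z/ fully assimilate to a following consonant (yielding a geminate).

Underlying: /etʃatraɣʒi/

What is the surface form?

/t/ before /r/ → [r] (total assimilation)

[etʃarraɣʒi]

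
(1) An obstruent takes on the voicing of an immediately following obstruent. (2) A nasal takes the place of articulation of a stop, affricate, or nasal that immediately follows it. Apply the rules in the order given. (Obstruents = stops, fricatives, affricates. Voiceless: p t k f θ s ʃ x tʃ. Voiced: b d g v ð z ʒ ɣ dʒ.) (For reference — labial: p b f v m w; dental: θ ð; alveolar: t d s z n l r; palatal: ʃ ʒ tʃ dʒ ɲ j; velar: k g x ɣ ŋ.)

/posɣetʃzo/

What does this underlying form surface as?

[pozɣedʒzo]

Rule 1: /s/ before /ɣ/ (voiced) → [z]
Rule 1: /tʃ/ before /z/ (voiced) → [dʒ]
After rule 1: pozɣedʒzo
Rule 2: no segment meets the rule's conditions; no change.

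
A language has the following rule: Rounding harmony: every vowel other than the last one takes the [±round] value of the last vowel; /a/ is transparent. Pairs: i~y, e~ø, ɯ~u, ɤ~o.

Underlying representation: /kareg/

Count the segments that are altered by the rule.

No segment meets the rule's conditions.

0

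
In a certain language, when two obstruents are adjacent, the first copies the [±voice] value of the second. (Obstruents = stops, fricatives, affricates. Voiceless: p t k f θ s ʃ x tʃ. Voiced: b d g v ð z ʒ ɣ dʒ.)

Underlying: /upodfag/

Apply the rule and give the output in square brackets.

/d/ before /f/ (voiceless) → [t]

[upotfag]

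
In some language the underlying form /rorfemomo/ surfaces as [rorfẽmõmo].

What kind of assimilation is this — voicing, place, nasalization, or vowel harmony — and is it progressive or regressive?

nasalization, regressive

/e/→[ẽ] /o/→[õ].
Each target copies a feature from the following segment, so the direction is regressive.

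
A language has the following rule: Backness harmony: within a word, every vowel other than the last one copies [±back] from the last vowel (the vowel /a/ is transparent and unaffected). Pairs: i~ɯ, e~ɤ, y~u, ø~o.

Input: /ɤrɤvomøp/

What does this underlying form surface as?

[erevømøp]

/ɤ/ harmonizes with /ø/ ([-back]) → [e]
/ɤ/ harmonizes with /ø/ ([-back]) → [e]
/o/ harmonizes with /ø/ ([-back]) → [ø]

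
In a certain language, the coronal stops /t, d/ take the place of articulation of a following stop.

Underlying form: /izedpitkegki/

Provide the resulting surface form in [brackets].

/d/ before /p/ (labial) → [b]
/t/ before /k/ (velar) → [k]

[izebpikkegki]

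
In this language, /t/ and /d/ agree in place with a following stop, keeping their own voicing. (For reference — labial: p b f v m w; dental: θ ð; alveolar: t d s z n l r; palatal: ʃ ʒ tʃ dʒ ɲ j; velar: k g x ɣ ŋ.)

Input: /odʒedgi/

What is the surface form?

[odʒeggi]

/d/ before /g/ (velar) → [g]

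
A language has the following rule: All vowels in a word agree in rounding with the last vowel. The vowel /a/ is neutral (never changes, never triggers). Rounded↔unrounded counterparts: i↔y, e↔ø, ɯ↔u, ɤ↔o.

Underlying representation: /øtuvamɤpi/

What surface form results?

[etɯvamɤpi]

/ø/ harmonizes with /i/ ([-round]) → [e]
/u/ harmonizes with /i/ ([-round]) → [ɯ]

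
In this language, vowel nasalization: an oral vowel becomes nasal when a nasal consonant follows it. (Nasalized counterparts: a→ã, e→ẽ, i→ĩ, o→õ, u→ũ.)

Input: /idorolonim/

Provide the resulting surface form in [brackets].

/o/ before nasal /n/ → [õ]
/i/ before nasal /m/ → [ĩ]

[idorolõnĩm]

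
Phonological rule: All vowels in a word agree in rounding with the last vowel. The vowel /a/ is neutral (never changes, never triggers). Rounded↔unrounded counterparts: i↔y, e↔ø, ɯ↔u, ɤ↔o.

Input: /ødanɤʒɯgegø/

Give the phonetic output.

/ɤ/ harmonizes with /ø/ ([+round]) → [o]
/ɯ/ harmonizes with /ø/ ([+round]) → [u]
/e/ harmonizes with /ø/ ([+round]) → [ø]

[ødanoʒugøgø]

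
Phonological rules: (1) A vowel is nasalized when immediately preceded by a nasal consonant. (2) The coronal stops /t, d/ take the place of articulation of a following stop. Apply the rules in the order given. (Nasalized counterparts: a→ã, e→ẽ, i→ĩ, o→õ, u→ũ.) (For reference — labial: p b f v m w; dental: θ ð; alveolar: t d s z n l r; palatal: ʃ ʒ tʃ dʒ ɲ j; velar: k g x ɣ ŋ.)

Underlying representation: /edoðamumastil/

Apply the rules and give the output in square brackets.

[edoðamũmãstil]

Rule 1: /u/ after nasal /m/ → [ũ]
Rule 1: /a/ after nasal /m/ → [ã]
After rule 1: edoðamũmãstil
Rule 2: no segment meets the rule's conditions; no change.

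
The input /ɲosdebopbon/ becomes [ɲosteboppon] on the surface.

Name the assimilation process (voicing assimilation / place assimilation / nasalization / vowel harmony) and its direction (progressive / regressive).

/d/→[t] /b/→[p].
Each target copies a feature from the preceding segment, so the direction is progressive.

voicing assimilation, progressive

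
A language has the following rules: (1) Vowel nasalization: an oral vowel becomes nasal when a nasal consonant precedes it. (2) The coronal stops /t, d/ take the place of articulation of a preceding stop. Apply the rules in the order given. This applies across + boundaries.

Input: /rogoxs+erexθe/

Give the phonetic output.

[rogoxs+erexθe]

Rule 1: no segment meets the rule's conditions; no change.
After rule 1: rogoxs+erexθe
Rule 2: no segment meets the rule's conditions; no change.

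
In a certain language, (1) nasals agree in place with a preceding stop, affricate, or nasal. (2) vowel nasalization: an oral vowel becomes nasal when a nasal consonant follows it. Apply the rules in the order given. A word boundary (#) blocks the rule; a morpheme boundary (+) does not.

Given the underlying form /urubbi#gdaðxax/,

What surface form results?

Rule 1: no segment meets the rule's conditions; no change.
After rule 1: urubbi#gdaðxax
Rule 2: no segment meets the rule's conditions; no change.

[urubbi#gdaðxax]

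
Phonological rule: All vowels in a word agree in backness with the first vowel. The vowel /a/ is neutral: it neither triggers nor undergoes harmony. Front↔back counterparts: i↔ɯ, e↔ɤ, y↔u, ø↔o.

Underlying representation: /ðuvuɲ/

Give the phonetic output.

[ðuvuɲ]

no segment meets the rule's conditions; no change.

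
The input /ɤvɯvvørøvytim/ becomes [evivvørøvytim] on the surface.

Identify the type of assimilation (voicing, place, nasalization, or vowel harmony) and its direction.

/ɤ/→[e] /ɯ/→[i].
Vowels agree with the last vowel, so the harmony is regressive.

vowel harmony, regressive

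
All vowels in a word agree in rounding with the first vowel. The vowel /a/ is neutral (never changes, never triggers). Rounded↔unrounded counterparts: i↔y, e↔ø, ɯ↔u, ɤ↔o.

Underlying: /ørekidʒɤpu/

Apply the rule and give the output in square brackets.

/e/ harmonizes with /ø/ ([+round]) → [ø]
/i/ harmonizes with /ø/ ([+round]) → [y]
/ɤ/ harmonizes with /ø/ ([+round]) → [o]

[ørøkydʒopu]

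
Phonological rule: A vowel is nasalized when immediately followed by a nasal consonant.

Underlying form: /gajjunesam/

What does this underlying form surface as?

/u/ before nasal /n/ → [ũ]
/a/ before nasal /m/ → [ã]

[gajjũnesãm]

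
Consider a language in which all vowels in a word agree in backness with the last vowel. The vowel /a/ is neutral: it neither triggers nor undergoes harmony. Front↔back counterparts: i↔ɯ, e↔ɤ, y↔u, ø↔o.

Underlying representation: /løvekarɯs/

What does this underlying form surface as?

/ø/ harmonizes with /ɯ/ ([+back]) → [o]
/e/ harmonizes with /ɯ/ ([+back]) → [ɤ]

[lovɤkarɯs]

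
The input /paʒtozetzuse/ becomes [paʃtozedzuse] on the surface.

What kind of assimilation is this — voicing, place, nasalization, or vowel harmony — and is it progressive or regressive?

/ʒ/→[ʃ] /t/→[d].
Each target copies a feature from the following segment, so the direction is regressive.

voicing assimilation, regressive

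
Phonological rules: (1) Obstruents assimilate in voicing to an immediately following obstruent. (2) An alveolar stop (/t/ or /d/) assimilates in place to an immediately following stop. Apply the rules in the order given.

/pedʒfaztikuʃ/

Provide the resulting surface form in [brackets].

[petʃfastikuʃ]

Rule 1: /dʒ/ before /f/ (voiceless) → [tʃ]
Rule 1: /z/ before /t/ (voiceless) → [s]
After rule 1: petʃfastikuʃ
Rule 2: no segment meets the rule's conditions; no change.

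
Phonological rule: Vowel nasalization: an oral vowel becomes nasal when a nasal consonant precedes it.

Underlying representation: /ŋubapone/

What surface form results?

/u/ after nasal /ŋ/ → [ũ]
/e/ after nasal /n/ → [ẽ]

[ŋũbaponẽ]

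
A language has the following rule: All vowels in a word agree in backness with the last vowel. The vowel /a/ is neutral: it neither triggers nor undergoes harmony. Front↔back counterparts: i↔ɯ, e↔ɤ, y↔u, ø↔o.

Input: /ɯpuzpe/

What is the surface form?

/ɯ/ harmonizes with /e/ ([-back]) → [i]
/u/ harmonizes with /e/ ([-back]) → [y]

[ipyzpe]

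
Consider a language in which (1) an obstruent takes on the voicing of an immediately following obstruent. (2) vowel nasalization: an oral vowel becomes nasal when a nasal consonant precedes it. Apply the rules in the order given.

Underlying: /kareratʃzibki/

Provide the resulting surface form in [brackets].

Rule 1: /tʃ/ before /z/ (voiced) → [dʒ]
Rule 1: /b/ before /k/ (voiceless) → [p]
After rule 1: kareradʒzipki
Rule 2: no segment meets the rule's conditions; no change.

[kareradʒzipki]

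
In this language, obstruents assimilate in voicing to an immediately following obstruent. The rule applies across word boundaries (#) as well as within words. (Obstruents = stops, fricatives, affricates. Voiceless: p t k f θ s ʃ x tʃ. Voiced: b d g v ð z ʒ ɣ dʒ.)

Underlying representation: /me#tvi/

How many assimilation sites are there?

/t/ before /v/ (voiced) → [d]
1 segment changes.

1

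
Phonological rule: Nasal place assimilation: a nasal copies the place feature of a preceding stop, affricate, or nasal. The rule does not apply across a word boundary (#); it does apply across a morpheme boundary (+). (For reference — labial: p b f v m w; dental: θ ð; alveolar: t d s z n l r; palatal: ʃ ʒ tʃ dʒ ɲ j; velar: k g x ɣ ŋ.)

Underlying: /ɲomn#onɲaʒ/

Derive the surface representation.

/n/ after /m/ (labial) → [m]
/ɲ/ after /n/ (alveolar) → [n]

[ɲomm#onnaʒ]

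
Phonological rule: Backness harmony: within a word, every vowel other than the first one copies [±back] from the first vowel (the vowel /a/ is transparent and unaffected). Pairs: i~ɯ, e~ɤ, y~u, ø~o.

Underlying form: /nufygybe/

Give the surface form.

[nufugubɤ]

/y/ harmonizes with /u/ ([+back]) → [u]
/y/ harmonizes with /u/ ([+back]) → [u]
/e/ harmonizes with /u/ ([+back]) → [ɤ]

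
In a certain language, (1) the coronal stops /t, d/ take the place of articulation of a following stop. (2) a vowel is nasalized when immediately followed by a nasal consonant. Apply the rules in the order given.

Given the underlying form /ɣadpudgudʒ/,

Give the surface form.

Rule 1: /d/ before /p/ (labial) → [b]
Rule 1: /d/ before /g/ (velar) → [g]
After rule 1: ɣabpuggudʒ
Rule 2: no segment meets the rule's conditions; no change.

[ɣabpuggudʒ]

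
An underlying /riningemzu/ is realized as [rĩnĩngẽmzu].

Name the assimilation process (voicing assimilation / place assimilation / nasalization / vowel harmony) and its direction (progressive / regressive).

/i/→[ĩ] /i/→[ĩ] /e/→[ẽ].
Each target copies a feature from the following segment, so the direction is regressive.

nasalization, regressive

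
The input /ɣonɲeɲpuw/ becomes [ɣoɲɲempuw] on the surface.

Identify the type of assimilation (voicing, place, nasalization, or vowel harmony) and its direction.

place assimilation, regressive

/n/→[ɲ] /ɲ/→[m].
Each target copies a feature from the following segment, so the direction is regressive.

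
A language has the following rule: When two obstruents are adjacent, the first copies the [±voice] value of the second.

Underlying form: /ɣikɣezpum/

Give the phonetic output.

/k/ before /ɣ/ (voiced) → [g]
/z/ before /p/ (voiceless) → [s]

[ɣigɣespum]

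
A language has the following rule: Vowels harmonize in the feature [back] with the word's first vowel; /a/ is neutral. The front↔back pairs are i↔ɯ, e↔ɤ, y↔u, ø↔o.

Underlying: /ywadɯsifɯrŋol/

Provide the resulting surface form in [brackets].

[ywadisifirŋøl]

/ɯ/ harmonizes with /y/ ([-back]) → [i]
/ɯ/ harmonizes with /y/ ([-back]) → [i]
/o/ harmonizes with /y/ ([-back]) → [ø]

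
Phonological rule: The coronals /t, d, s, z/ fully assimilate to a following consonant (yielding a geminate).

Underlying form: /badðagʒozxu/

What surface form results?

[baððagʒoxxu]

/d/ before /ð/ → [ð] (total assimilation)
/z/ before /x/ → [x] (total assimilation)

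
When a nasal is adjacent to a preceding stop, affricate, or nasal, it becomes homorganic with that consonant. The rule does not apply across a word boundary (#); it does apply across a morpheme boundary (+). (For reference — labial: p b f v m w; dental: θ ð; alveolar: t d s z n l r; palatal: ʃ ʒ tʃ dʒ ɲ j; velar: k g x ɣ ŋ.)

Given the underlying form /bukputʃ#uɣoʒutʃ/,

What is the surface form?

no segment meets the rule's conditions; no change.

[bukputʃ#uɣoʒutʃ]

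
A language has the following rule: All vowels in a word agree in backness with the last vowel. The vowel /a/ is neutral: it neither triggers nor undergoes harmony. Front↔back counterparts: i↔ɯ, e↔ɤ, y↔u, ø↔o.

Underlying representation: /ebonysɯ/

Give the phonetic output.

/e/ harmonizes with /ɯ/ ([+back]) → [ɤ]
/y/ harmonizes with /ɯ/ ([+back]) → [u]

[ɤbonusɯ]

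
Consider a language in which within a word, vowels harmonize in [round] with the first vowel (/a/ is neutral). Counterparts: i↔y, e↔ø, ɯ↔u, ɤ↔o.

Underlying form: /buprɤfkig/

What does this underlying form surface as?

/ɤ/ harmonizes with /u/ ([+round]) → [o]
/i/ harmonizes with /u/ ([+round]) → [y]

[buprofkyg]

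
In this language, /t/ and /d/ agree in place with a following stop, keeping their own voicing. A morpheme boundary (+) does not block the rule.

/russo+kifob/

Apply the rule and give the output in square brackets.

[russo+kifob]

no segment meets the rule's conditions; no change.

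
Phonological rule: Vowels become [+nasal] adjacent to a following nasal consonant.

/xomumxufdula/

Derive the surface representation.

/o/ before nasal /m/ → [õ]
/u/ before nasal /m/ → [ũ]

[xõmũmxufdula]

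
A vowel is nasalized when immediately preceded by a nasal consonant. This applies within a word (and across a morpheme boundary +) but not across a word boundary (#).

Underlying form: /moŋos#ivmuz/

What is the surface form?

/o/ after nasal /m/ → [õ]
/o/ after nasal /ŋ/ → [õ]
/u/ after nasal /m/ → [ũ]

[mõŋõs#ivmũz]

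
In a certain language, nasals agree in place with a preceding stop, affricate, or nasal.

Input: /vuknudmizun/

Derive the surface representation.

/n/ after /k/ (velar) → [ŋ]
/m/ after /d/ (alveolar) → [n]

[vukŋudnizun]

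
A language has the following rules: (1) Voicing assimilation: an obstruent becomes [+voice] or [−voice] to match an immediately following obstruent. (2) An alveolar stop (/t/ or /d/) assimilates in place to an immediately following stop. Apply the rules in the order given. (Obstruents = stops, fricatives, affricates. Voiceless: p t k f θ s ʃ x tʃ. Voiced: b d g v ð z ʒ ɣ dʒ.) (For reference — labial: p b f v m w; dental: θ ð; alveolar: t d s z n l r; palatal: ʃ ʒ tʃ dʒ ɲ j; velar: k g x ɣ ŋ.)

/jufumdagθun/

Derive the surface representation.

Rule 1: /g/ before /θ/ (voiceless) → [k]
After rule 1: jufumdakθun
Rule 2: no segment meets the rule's conditions; no change.

[jufumdakθun]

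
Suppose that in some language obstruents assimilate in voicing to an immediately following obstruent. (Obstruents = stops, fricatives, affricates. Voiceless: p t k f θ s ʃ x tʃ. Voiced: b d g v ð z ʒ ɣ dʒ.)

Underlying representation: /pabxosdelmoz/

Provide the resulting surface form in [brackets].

[papxozdelmoz]

/b/ before /x/ (voiceless) → [p]
/s/ before /d/ (voiced) → [z]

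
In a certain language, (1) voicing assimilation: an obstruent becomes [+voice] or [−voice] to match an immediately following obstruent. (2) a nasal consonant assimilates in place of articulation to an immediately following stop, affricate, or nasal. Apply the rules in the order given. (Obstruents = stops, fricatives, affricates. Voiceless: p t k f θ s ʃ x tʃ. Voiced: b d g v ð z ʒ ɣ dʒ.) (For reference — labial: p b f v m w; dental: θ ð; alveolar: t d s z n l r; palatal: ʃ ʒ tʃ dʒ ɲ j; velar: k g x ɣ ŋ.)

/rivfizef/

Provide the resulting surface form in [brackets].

[riffizef]

Rule 1: /v/ before /f/ (voiceless) → [f]
After rule 1: riffizef
Rule 2: no segment meets the rule's conditions; no change.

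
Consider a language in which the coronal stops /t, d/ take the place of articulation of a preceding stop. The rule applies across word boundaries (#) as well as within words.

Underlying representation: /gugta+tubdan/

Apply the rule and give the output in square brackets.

/t/ after /g/ (velar) → [k]
/d/ after /b/ (labial) → [b]

[gugka+tubban]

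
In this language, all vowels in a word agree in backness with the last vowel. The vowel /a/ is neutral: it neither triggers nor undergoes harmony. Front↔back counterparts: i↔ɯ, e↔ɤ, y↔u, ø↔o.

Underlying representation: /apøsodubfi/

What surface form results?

/o/ harmonizes with /i/ ([-back]) → [ø]
/u/ harmonizes with /i/ ([-back]) → [y]

[apøsødybfi]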